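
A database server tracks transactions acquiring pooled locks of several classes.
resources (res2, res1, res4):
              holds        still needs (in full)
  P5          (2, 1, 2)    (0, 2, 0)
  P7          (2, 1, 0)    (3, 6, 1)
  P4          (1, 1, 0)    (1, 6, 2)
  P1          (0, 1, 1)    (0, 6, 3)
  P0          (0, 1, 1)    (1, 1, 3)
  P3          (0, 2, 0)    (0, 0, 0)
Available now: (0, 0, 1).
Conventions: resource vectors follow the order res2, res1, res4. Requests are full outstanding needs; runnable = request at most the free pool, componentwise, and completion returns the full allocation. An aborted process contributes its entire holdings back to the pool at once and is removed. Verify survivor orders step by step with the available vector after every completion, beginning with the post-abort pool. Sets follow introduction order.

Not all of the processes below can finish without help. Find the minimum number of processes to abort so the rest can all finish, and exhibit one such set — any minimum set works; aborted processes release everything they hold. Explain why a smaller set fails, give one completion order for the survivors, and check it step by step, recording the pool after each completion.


Abort P4 and P1.
Key observation: before aborting P4 and P1, P7 was permanently blocked — no order could ever run it; afterwards it completes at step 4.
Why nothing smaller works — every single abort fails: P5 alone leaves P7 blocked (short on res2 and res1); P7 alone leaves P4 blocked (short on res1); P4 alone leaves P7 blocked (short on res1); P1 alone leaves P7 blocked (short on res2 and res1); P0 alone leaves P7 blocked (short on res2 and res1); P3 alone leaves P7 blocked (short on res2 and res1).
Survivors finish in the order: P3, P5, P0, P7. Verifying each step (pool after the aborts first):
  pool = (1, 2, 2)
  P3: need (0, 0, 0) fits (1, 2, 2); releases (0, 2, 0), pool now (1, 4, 2)
  P5: need (0, 2, 0) fits (1, 4, 2); releases (2, 1, 2), pool now (3, 5, 4)
  P0: need (1, 1, 3) fits (3, 5, 4); releases (0, 1, 1), pool now (3, 6, 5)
  P7: need (3, 6, 1) fits (3, 6, 5); releases (2, 1, 0), pool now (5, 7, 5)


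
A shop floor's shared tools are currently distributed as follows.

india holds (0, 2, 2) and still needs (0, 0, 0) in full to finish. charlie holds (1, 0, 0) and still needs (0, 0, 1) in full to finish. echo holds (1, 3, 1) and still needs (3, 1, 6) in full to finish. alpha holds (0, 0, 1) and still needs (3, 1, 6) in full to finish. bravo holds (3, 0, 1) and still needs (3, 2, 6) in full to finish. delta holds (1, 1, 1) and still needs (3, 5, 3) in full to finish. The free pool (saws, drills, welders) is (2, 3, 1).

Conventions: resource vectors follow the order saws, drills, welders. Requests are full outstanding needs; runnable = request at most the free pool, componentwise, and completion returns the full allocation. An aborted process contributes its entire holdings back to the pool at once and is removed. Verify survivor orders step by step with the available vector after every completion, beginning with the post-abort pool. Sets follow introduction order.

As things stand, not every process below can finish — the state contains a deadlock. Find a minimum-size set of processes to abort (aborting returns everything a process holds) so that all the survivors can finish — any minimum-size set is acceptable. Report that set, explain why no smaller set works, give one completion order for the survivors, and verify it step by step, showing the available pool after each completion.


Minimum abort set: alpha and bravo.
Key observation: aborting alpha and bravo returns (3, 0, 2), and echo — hopeless before — runs at step 3 with the returned capacity in the pool.
Minimality, checking each single-abort alternative: india alone leaves echo blocked (short on welders); charlie alone leaves echo blocked (short on welders); echo alone leaves alpha blocked (short on welders); alpha alone leaves echo blocked (short on welders); bravo alone leaves echo blocked (short on welders); delta alone leaves echo blocked (short on welders).
The survivors complete as india, delta, echo, charlie. Step-by-step check (starting from the post-abort pool):
  pool = (5, 3, 3)
  run india (needs (0, 0, 0), free (5, 3, 3)); after release of (0, 2, 2) the pool is (5, 5, 5)
  run delta (needs (3, 5, 3), free (5, 5, 5)); after release of (1, 1, 1) the pool is (6, 6, 6)
  run echo (needs (3, 1, 6), free (6, 6, 6)); after release of (1, 3, 1) the pool is (7, 9, 7)
  run charlie (needs (0, 0, 1), free (7, 9, 7)); after release of (1, 0, 0) the pool is (8, 9, 7)


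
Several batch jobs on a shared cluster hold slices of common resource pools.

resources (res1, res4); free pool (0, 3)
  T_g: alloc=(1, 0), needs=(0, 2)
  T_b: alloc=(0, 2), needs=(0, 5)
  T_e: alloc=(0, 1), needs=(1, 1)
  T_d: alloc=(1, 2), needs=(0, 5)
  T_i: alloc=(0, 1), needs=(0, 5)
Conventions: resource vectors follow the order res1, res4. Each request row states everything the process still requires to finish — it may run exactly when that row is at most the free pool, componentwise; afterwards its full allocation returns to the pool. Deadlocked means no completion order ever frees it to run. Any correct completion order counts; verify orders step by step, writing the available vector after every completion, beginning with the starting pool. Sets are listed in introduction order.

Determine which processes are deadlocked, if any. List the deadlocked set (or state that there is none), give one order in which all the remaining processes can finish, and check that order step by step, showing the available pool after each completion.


Deadlocked set: T_b, T_d and T_i.
Key observation: even finishing T_g, T_e leaves just (1, 4) free — too little res4 for any of the remaining processes.
A valid finishing order for the others: T_g, T_e. Verifying each step:
  pool = (0, 3)
  T_g needs (0, 2) <= (0, 3) -> finishes; pool += (1, 0) = (1, 3)
  T_e needs (1, 1) <= (1, 3) -> finishes; pool += (0, 1) = (1, 4)
The blocked processes can never fit:
  blocked: T_b wants (0, 5), pool (1, 4) — not enough res4
  blocked: T_d wants (0, 5), pool (1, 4) — not enough res4
  blocked: T_i wants (0, 5), pool (1, 4) — not enough res4


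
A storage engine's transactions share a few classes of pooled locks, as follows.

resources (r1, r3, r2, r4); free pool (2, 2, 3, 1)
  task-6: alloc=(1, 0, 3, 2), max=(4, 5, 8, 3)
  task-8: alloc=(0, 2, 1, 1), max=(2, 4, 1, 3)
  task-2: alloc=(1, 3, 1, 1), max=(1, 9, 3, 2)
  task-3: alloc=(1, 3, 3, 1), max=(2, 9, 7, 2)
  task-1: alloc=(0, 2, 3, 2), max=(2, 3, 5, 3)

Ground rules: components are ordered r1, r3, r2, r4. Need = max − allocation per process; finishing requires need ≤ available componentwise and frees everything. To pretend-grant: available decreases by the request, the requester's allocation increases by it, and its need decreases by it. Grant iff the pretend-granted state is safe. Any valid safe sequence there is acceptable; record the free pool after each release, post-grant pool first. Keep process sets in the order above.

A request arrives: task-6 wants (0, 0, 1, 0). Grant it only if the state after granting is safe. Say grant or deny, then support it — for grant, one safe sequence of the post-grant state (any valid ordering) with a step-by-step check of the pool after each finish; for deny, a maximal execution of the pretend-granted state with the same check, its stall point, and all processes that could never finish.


GRANT: granting preserves safety; a valid post-grant sequence is task-1, task-8, task-2, task-6, task-3.
Key observation: after the grant the pool drops to (2, 2, 2, 1), which still lets task-1 finish first and unwind the rest.
Verifying the post-grant state step by step:
  pool = (2, 2, 2, 1)
  task-1 needs (2, 1, 2, 1) <= (2, 2, 2, 1) -> finishes; pool += (0, 2, 3, 2) = (2, 4, 5, 3)
  task-8 needs (2, 2, 0, 2) <= (2, 4, 5, 3) -> finishes; pool += (0, 2, 1, 1) = (2, 6, 6, 4)
  task-2 needs (0, 6, 2, 1) <= (2, 6, 6, 4) -> finishes; pool += (1, 3, 1, 1) = (3, 9, 7, 5)
  task-6 needs (3, 5, 4, 1) <= (3, 9, 7, 5) -> finishes; pool += (1, 0, 4, 2) = (4, 9, 11, 7)
  task-3 needs (1, 6, 4, 1) <= (4, 9, 11, 7) -> finishes; pool += (1, 3, 3, 1) = (5, 12, 14, 8)


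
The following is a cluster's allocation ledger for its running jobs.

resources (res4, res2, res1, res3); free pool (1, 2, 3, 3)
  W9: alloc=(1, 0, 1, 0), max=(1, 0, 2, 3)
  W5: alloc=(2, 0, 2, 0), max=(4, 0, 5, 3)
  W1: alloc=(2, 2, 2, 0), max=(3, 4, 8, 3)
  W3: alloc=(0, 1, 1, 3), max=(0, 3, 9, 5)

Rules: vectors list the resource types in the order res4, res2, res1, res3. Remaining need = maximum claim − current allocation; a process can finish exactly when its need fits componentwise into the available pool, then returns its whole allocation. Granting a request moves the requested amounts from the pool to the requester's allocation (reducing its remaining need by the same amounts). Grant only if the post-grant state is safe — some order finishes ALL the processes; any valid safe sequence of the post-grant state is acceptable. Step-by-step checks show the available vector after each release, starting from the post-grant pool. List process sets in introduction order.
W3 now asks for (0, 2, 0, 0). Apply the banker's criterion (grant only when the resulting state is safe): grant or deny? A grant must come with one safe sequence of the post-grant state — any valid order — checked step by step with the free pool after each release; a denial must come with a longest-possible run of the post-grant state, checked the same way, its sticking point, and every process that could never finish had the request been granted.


DENY: after the grant no complete ordering would exist.
Key observation: after W9, W5 the pool peaks at (4, 0, 6, 3), and each blocked process is short somewhere: W1 on res2; W3 on res1.
After a pretend grant, a maximal execution: W9, W5 — then nothing else fits. Walking it through:
  pool = (1, 0, 3, 3)
  run W9 (needs (0, 0, 1, 3), free (1, 0, 3, 3)); after release of (1, 0, 1, 0) the pool is (2, 0, 4, 3)
  run W5 (needs (2, 0, 3, 3), free (2, 0, 4, 3)); after release of (2, 0, 2, 0) the pool is (4, 0, 6, 3)
  W1 still needs (1, 2, 6, 3) but only (4, 0, 6, 3) is free — short on res2
  W3 still needs (0, 0, 8, 2) but only (4, 0, 6, 3) is free — short on res1
Processes that could never finish after the grant: W1 and W3.


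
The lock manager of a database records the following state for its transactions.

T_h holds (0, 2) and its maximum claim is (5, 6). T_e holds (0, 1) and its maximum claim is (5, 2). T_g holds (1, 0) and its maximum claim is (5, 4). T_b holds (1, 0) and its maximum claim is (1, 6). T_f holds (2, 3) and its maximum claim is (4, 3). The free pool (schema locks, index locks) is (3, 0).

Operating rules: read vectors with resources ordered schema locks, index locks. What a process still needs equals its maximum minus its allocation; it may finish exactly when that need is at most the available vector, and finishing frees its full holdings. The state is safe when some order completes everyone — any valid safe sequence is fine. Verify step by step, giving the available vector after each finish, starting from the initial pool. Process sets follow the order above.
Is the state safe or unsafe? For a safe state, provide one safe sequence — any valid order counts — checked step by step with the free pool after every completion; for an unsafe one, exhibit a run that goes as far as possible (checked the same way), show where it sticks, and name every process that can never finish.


SAFE. One safe sequence: T_f, T_e, T_g, T_h, T_b.
Key observation: T_e is the earliest step where a requested resource binds exactly: need (5, 1), pool (5, 3) at its turn.
Walking it through:
  pool = (3, 0)
  T_f: need (2, 0) fits (3, 0); releases (2, 3), pool now (5, 3)
  T_e: need (5, 1) fits (5, 3); releases (0, 1), pool now (5, 4)
  T_g: need (4, 4) fits (5, 4); releases (1, 0), pool now (6, 4)
  T_h: need (5, 4) fits (6, 4); releases (0, 2), pool now (6, 6)
  T_b: need (0, 6) fits (6, 6); releases (1, 0), pool now (7, 6)


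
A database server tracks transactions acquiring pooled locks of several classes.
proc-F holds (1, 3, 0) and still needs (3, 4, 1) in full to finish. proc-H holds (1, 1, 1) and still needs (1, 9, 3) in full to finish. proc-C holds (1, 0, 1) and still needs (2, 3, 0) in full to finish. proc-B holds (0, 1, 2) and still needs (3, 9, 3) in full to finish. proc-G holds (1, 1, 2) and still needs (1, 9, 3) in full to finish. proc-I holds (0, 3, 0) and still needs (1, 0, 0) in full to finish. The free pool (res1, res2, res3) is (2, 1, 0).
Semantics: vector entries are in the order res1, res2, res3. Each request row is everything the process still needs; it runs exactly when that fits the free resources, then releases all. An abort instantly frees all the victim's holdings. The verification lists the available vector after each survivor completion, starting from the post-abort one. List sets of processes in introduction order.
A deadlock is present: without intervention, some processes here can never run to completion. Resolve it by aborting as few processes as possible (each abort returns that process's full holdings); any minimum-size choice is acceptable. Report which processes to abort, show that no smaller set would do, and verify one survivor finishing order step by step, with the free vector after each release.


The answer: abort proc-H and proc-B.
Key observation: aborting proc-H and proc-B returns (1, 2, 3), and proc-G — hopeless before — runs at step 4 with the returned capacity in the pool.
No one abort is enough; case by case: proc-F alone leaves proc-H blocked (short on res2 and res3); proc-H alone leaves proc-B blocked (short on res2 and res3); proc-C alone leaves proc-H blocked (short on res2 and res3); proc-B alone leaves proc-H blocked (short on res2); proc-G alone leaves proc-H blocked (short on res2); proc-I alone leaves proc-H blocked (short on res2 and res3).
One survivor order: proc-I, proc-C, proc-F, proc-G. Check, step by step (post-abort pool first):
  pool = (3, 3, 3)
  proc-I needs (1, 0, 0) <= (3, 3, 3) -> finishes; pool += (0, 3, 0) = (3, 6, 3)
  proc-C needs (2, 3, 0) <= (3, 6, 3) -> finishes; pool += (1, 0, 1) = (4, 6, 4)
  proc-F needs (3, 4, 1) <= (4, 6, 4) -> finishes; pool += (1, 3, 0) = (5, 9, 4)
  proc-G needs (1, 9, 3) <= (5, 9, 4) -> finishes; pool += (1, 1, 2) = (6, 10, 6)


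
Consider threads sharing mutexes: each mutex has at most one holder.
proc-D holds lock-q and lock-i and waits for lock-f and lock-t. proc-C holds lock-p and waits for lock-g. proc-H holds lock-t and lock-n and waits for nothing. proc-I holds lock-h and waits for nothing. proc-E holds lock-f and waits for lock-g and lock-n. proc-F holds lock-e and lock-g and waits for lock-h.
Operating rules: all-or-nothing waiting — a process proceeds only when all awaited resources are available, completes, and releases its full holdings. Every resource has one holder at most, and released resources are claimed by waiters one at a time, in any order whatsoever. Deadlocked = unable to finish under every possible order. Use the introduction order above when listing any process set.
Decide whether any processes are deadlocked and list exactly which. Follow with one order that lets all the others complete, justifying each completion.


Nothing here is deadlocked.
Key observation: all waits point, directly or indirectly, at processes that can finish, so nothing is permanently blocked.
One completion order for the rest: proc-I, proc-H, proc-F, proc-E, proc-C, proc-D.
Verifying each step:
  run proc-I (it waits on nothing); releases lock-h
  run proc-H (it waits on nothing); releases lock-t and lock-n
  run proc-F (all its waits — lock-h — are resolved); releases lock-e and lock-g
  run proc-E (all its waits — lock-g and lock-n — are resolved); releases lock-f
  run proc-C (all its waits — lock-g — are resolved); releases lock-p
  run proc-D (all its waits — lock-f and lock-t — are resolved); releases lock-q and lock-i


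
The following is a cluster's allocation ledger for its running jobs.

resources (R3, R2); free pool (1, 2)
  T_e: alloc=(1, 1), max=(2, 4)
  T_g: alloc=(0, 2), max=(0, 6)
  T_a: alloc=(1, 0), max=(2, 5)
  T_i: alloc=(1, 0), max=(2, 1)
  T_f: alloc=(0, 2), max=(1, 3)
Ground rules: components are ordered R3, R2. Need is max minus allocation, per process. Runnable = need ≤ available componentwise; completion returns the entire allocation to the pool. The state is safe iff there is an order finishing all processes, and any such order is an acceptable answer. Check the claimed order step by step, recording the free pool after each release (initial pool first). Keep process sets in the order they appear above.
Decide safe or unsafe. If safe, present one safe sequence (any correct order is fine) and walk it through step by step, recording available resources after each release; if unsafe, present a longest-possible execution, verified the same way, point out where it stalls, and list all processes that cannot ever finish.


The state is SAFE; one workable sequence: T_f, T_g, T_e, T_i, T_a.
Key observation: at T_f the run first touches a limit — (1, 1) against (1, 2), exact on a resource it actually requests.
Step-by-step check:
  pool = (1, 2)
  T_f needs (1, 1) <= (1, 2) -> finishes; pool += (0, 2) = (1, 4)
  T_g needs (0, 4) <= (1, 4) -> finishes; pool += (0, 2) = (1, 6)
  T_e needs (1, 3) <= (1, 6) -> finishes; pool += (1, 1) = (2, 7)
  T_i needs (1, 1) <= (2, 7) -> finishes; pool += (1, 0) = (3, 7)
  T_a needs (1, 5) <= (3, 7) -> finishes; pool += (1, 0) = (4, 7)


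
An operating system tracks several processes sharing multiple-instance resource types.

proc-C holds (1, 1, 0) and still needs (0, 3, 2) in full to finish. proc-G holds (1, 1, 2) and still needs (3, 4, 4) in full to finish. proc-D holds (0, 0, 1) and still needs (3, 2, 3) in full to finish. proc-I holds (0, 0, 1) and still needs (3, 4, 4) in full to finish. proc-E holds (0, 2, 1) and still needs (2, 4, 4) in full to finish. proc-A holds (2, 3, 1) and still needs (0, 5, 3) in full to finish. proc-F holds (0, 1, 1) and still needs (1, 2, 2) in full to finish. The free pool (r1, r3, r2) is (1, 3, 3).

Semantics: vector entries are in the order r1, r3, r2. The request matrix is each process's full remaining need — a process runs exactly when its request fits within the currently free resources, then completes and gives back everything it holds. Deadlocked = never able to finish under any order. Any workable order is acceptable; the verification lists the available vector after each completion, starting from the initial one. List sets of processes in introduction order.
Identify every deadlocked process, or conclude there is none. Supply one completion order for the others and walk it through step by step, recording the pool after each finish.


No process is deadlocked.
Key observation: no deadlock: proc-C fits now, and the freed resources carry the rest through.
A valid finishing order for the others: proc-C, proc-F, proc-A, proc-I, proc-E, proc-G, proc-D. Verifying each step:
  pool = (1, 3, 3)
  run proc-C (needs (0, 3, 2), free (1, 3, 3)); after release of (1, 1, 0) the pool is (2, 4, 3)
  run proc-F (needs (1, 2, 2), free (2, 4, 3)); after release of (0, 1, 1) the pool is (2, 5, 4)
  run proc-A (needs (0, 5, 3), free (2, 5, 4)); after release of (2, 3, 1) the pool is (4, 8, 5)
  run proc-I (needs (3, 4, 4), free (4, 8, 5)); after release of (0, 0, 1) the pool is (4, 8, 6)
  run proc-E (needs (2, 4, 4), free (4, 8, 6)); after release of (0, 2, 1) the pool is (4, 10, 7)
  run proc-G (needs (3, 4, 4), free (4, 10, 7)); after release of (1, 1, 2) the pool is (5, 11, 9)
  run proc-D (needs (3, 2, 3), free (5, 11, 9)); after release of (0, 0, 1) the pool is (5, 11, 10)


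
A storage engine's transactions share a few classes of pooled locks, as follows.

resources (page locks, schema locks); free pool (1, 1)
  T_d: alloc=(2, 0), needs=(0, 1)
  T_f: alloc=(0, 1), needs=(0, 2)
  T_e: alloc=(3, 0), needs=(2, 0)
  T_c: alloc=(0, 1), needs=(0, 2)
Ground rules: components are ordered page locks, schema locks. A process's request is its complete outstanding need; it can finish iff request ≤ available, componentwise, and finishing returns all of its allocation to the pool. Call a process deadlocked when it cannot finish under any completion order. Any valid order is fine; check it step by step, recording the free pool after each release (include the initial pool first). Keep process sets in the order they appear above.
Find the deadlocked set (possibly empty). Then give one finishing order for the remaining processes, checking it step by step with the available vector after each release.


The deadlocked set is T_f and T_c.
Key observation: the wall is schema locks: completing T_d, T_e brings the pool only to (6, 1), and all the rest need more.
One completion order for the rest: T_d, T_e. Verifying each step:
  pool = (1, 1)
  T_d: need (0, 1) fits (1, 1); releases (2, 0), pool now (3, 1)
  T_e: need (2, 0) fits (3, 1); releases (3, 0), pool now (6, 1)
None of the blocked processes ever fits:
  blocked: T_f wants (0, 2), pool (6, 1) — not enough schema locks
  blocked: T_c wants (0, 2), pool (6, 1) — not enough schema locks


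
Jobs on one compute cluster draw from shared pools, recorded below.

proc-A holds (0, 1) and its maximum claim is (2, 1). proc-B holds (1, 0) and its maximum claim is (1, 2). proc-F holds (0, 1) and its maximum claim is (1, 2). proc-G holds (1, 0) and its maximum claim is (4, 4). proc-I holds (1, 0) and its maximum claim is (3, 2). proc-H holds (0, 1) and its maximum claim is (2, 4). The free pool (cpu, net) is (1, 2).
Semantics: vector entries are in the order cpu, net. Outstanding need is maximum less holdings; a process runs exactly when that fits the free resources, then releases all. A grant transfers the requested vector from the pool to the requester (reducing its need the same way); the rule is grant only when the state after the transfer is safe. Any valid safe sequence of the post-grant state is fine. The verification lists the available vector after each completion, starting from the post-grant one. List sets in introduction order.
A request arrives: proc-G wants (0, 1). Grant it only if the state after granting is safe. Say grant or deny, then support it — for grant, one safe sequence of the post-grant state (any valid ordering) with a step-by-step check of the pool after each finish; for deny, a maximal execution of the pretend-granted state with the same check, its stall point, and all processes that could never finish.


GRANT. The post-grant state is safe; one safe sequence: proc-F, proc-B, proc-I, proc-A, proc-H, proc-G.
Key observation: even at the reduced pool (1, 1), proc-F fits immediately, so safety survives the grant.
Step-by-step check of the post-grant state:
  pool = (1, 1)
  proc-F needs (1, 1) <= (1, 1) -> finishes; pool += (0, 1) = (1, 2)
  proc-B needs (0, 2) <= (1, 2) -> finishes; pool += (1, 0) = (2, 2)
  proc-I needs (2, 2) <= (2, 2) -> finishes; pool += (1, 0) = (3, 2)
  proc-A needs (2, 0) <= (3, 2) -> finishes; pool += (0, 1) = (3, 3)
  proc-H needs (2, 3) <= (3, 3) -> finishes; pool += (0, 1) = (3, 4)
  proc-G needs (3, 3) <= (3, 4) -> finishes; pool += (1, 1) = (4, 5)


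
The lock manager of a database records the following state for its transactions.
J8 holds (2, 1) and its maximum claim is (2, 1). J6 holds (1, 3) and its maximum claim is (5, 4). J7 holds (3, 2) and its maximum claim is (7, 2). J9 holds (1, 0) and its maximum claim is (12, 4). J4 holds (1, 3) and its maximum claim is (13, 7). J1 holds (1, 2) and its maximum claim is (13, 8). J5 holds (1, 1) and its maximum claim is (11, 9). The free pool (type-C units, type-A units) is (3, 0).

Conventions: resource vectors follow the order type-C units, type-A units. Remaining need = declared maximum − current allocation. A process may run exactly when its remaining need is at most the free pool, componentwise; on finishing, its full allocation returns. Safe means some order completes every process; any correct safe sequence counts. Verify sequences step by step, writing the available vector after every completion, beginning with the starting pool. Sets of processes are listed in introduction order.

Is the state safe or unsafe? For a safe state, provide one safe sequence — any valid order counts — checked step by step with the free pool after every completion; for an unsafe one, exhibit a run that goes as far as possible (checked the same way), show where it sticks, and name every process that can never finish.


UNSAFE.
Key observation: even finishing J8, J6, J7 leaves just (9, 6) free — too little type-C units for any of the remaining processes.
A maximal execution: J8, J6, J7 — then nothing else fits. Walking it through:
  pool = (3, 0)
  J8 needs (0, 0) <= (3, 0) -> finishes; pool += (2, 1) = (5, 1)
  J6 needs (4, 1) <= (5, 1) -> finishes; pool += (1, 3) = (6, 4)
  J7 needs (4, 0) <= (6, 4) -> finishes; pool += (3, 2) = (9, 6)
  J9 still needs (11, 4) but only (9, 6) is free — short on type-C units
  J4 still needs (12, 4) but only (9, 6) is free — short on type-C units
  J1 still needs (12, 6) but only (9, 6) is free — short on type-C units
  J5 still needs (10, 8) but only (9, 6) is free — short on type-C units and type-A units
Processes that can never finish: J9, J4, J1 and J5.


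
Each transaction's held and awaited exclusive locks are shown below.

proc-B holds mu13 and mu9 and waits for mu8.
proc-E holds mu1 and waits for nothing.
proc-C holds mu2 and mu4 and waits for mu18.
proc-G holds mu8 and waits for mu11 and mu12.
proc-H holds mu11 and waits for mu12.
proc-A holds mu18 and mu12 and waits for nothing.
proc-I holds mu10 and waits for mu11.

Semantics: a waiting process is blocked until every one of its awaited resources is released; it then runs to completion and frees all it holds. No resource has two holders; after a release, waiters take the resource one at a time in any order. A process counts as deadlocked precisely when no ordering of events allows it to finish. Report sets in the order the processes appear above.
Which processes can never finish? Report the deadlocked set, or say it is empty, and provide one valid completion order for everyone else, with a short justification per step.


No process is deadlocked.
Key observation: no waiting chain loops back on itself — every chain ends at a process that waits on nothing, so everyone eventually runs.
One completion order for the rest: proc-A, proc-H, proc-I, proc-G, proc-B, proc-E, proc-C.
Check, step by step:
  proc-A waits on nothing -> runs at once and releases mu18 and mu12
  proc-H waits on mu12 — all released -> runs and releases mu11
  proc-I waits on mu11 — all released -> runs and releases mu10
  proc-G waits on mu11 and mu12 — all released -> runs and releases mu8
  proc-B waits on mu8 — all released -> runs and releases mu13 and mu9
  proc-E waits on nothing -> runs at once and releases mu1
  proc-C waits on mu18 — all released -> runs and releases mu2 and mu4


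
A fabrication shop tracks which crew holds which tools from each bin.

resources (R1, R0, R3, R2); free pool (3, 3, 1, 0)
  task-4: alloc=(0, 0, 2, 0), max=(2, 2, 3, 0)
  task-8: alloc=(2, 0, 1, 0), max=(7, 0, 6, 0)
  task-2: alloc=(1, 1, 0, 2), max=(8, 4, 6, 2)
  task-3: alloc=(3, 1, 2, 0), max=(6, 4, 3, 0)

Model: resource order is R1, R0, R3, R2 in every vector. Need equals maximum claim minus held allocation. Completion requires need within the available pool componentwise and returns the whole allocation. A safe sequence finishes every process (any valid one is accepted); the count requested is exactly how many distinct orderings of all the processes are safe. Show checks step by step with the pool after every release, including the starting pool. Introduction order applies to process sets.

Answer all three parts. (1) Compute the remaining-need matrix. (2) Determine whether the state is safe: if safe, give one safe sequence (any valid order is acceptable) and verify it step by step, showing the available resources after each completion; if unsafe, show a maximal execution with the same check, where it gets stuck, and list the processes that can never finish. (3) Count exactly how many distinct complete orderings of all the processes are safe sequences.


(1) Outstanding need per process (order R1, R0, R3, R2):
  task-4: (2, 2, 1, 0)
  task-8: (5, 0, 5, 0)
  task-2: (7, 3, 6, 0)
  task-3: (3, 3, 1, 0)
(2) SAFE. One safe sequence: task-3, task-4, task-8, task-2.
Key observation: task-3 marks the first exact bind of the order: its need (3, 3, 1, 0) fits the free (3, 3, 1, 0) with zero slack on a requested resource.
Step-by-step check:
  pool = (3, 3, 1, 0)
  task-3: need (3, 3, 1, 0) fits (3, 3, 1, 0); releases (3, 1, 2, 0), pool now (6, 4, 3, 0)
  task-4: need (2, 2, 1, 0) fits (6, 4, 3, 0); releases (0, 0, 2, 0), pool now (6, 4, 5, 0)
  task-8: need (5, 0, 5, 0) fits (6, 4, 5, 0); releases (2, 0, 1, 0), pool now (8, 4, 6, 0)
  task-2: need (7, 3, 6, 0) fits (8, 4, 6, 0); releases (1, 1, 0, 2), pool now (9, 5, 6, 2)
(3) Exactly 2 of the possible complete orderings are safe sequences.


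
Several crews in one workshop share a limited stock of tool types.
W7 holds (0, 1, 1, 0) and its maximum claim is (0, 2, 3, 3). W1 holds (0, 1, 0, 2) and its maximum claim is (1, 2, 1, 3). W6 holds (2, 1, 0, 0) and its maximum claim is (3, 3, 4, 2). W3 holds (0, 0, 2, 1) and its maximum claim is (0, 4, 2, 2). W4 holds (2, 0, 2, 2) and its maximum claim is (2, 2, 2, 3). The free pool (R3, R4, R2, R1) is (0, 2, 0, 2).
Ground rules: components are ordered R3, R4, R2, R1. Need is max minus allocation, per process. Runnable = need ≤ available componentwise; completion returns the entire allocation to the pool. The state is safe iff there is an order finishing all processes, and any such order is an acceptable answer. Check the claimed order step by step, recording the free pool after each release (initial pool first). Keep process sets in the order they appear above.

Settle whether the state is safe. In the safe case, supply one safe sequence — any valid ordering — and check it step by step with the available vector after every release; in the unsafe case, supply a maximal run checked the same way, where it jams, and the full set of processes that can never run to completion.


The state is SAFE; one workable sequence: W4, W1, W7, W3, W6.
Key observation: the first exact fit in this order is W4 — it needs (0, 2, 0, 1) with (0, 2, 0, 2) free, meeting a requested resource to the last unit.
Step-by-step check:
  pool = (0, 2, 0, 2)
  run W4 (needs (0, 2, 0, 1), free (0, 2, 0, 2)); after release of (2, 0, 2, 2) the pool is (2, 2, 2, 4)
  run W1 (needs (1, 1, 1, 1), free (2, 2, 2, 4)); after release of (0, 1, 0, 2) the pool is (2, 3, 2, 6)
  run W7 (needs (0, 1, 2, 3), free (2, 3, 2, 6)); after release of (0, 1, 1, 0) the pool is (2, 4, 3, 6)
  run W3 (needs (0, 4, 0, 1), free (2, 4, 3, 6)); after release of (0, 0, 2, 1) the pool is (2, 4, 5, 7)
  run W6 (needs (1, 2, 4, 2), free (2, 4, 5, 7)); after release of (2, 1, 0, 0) the pool is (4, 5, 5, 7)


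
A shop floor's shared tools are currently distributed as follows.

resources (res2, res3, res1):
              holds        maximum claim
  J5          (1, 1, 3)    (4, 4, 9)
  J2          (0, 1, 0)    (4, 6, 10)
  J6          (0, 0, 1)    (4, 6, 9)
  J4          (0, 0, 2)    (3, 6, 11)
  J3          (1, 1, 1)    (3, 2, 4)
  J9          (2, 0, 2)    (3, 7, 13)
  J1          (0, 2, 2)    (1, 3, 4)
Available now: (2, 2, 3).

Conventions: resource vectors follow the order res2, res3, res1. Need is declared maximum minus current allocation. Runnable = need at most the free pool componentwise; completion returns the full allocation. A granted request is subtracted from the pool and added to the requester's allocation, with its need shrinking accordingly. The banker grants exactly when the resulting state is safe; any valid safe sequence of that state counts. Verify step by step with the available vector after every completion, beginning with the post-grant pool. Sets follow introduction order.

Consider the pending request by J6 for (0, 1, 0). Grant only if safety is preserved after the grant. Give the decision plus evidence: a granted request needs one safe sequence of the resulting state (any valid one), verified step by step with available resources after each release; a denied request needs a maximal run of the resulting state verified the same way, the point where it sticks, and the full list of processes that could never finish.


GRANT — the state after the grant stays safe, e.g. via J3, J1, J5, J6, J4, J2, J9.
Key observation: the transfer keeps a workable pool ((2, 1, 3)); J3 starts the safe sequence.
Check on the post-grant state, step by step:
  pool = (2, 1, 3)
  J3 needs (2, 1, 3) <= (2, 1, 3) -> finishes; pool += (1, 1, 1) = (3, 2, 4)
  J1 needs (1, 1, 2) <= (3, 2, 4) -> finishes; pool += (0, 2, 2) = (3, 4, 6)
  J5 needs (3, 3, 6) <= (3, 4, 6) -> finishes; pool += (1, 1, 3) = (4, 5, 9)
  J6 needs (4, 5, 8) <= (4, 5, 9) -> finishes; pool += (0, 1, 1) = (4, 6, 10)
  J4 needs (3, 6, 9) <= (4, 6, 10) -> finishes; pool += (0, 0, 2) = (4, 6, 12)
  J2 needs (4, 5, 10) <= (4, 6, 12) -> finishes; pool += (0, 1, 0) = (4, 7, 12)
  J9 needs (1, 7, 11) <= (4, 7, 12) -> finishes; pool += (2, 0, 2) = (6, 7, 14)


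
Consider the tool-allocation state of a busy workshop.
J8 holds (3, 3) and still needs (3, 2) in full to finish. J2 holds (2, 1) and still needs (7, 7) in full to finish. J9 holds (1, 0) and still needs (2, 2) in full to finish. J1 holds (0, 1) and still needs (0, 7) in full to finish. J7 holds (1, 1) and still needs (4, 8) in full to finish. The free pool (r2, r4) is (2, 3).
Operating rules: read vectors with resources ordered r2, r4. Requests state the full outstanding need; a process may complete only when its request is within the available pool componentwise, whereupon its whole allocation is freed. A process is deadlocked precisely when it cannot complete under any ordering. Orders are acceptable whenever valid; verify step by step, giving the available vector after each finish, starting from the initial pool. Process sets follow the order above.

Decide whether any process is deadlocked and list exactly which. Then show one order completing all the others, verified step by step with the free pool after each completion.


The deadlocked set is J2, J1 and J7.
Key observation: the wall is r4: completing J9, J8 brings the pool only to (6, 6), and all the rest need more.
A valid finishing order for the others: J9, J8. Step-by-step check:
  pool = (2, 3)
  J9 needs (2, 2) <= (2, 3) -> finishes; pool += (1, 0) = (3, 3)
  J8 needs (3, 2) <= (3, 3) -> finishes; pool += (3, 3) = (6, 6)
The stuck group stays short no matter what:
  blocked: J2 wants (7, 7), pool (6, 6) — not enough r2 and r4
  blocked: J1 wants (0, 7), pool (6, 6) — not enough r4
  blocked: J7 wants (4, 8), pool (6, 6) — not enough r4


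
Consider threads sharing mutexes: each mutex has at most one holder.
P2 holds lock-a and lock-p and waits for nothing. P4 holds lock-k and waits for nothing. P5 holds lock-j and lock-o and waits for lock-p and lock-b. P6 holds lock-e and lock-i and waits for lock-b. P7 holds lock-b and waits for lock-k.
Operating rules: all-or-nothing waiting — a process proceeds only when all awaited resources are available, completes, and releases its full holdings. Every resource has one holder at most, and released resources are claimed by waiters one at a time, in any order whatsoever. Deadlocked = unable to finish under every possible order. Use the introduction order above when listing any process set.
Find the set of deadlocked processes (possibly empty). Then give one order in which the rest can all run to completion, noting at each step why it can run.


The deadlocked set is empty.
Key observation: every chain of waits terminates; starting from the processes that wait on nothing, all the rest unlock in turn.
The rest can finish in the order P4, P7, P6, P2, P5.
Verifying each step:
  P4: no waits; runs immediately, freeing lock-k
  P7: everything it awaited (lock-k) is free; runs, freeing lock-b
  P6: everything it awaited (lock-b) is free; runs, freeing lock-e and lock-i
  P2: no waits; runs immediately, freeing lock-a and lock-p
  P5: everything it awaited (lock-p and lock-b) is free; runs, freeing lock-j and lock-o


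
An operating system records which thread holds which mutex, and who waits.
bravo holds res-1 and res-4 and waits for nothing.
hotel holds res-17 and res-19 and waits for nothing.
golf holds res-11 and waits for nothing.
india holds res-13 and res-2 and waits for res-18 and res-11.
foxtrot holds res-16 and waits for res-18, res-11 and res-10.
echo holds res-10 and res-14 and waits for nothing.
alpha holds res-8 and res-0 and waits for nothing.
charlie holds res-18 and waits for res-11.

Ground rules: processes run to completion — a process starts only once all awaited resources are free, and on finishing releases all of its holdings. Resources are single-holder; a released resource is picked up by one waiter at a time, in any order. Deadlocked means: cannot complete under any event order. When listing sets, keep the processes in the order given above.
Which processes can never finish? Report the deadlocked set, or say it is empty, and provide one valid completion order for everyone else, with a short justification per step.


No process is deadlocked.
Key observation: the waits form no ring: some process can always run, and its releases unblock the others one by one.
A valid finishing order for the others: golf, hotel, alpha, charlie, bravo, echo, foxtrot, india.
Walking it through:
  run golf (it waits on nothing); releases res-11
  run hotel (it waits on nothing); releases res-17 and res-19
  run alpha (it waits on nothing); releases res-8 and res-0
  run charlie (all its waits — res-11 — are resolved); releases res-18
  run bravo (it waits on nothing); releases res-1 and res-4
  run echo (it waits on nothing); releases res-10 and res-14
  run foxtrot (all its waits — res-18, res-11 and res-10 — are resolved); releases res-16
  run india (all its waits — res-18 and res-11 — are resolved); releases res-13 and res-2


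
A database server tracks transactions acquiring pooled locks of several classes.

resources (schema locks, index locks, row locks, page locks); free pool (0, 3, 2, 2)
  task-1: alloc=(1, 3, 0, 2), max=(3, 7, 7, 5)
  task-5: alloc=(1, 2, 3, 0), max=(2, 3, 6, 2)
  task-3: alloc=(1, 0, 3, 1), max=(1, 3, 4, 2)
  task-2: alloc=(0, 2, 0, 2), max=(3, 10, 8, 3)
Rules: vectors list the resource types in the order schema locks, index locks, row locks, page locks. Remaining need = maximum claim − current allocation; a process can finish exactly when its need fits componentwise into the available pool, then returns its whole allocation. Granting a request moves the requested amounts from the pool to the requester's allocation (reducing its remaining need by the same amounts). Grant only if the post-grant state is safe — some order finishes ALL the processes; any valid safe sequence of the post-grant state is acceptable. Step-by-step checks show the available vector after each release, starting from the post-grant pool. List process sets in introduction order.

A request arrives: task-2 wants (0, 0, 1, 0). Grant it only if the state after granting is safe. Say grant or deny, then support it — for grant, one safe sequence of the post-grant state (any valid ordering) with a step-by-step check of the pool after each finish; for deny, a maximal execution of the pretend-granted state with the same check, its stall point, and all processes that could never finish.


GRANT: granting preserves safety; a valid post-grant sequence is task-3, task-5, task-1, task-2.
Key observation: post-grant, (0, 3, 1, 2) remains, and an order beginning with task-3 completes everyone.
Verifying the post-grant state step by step:
  pool = (0, 3, 1, 2)
  task-3 needs (0, 3, 1, 1) <= (0, 3, 1, 2) -> finishes; pool += (1, 0, 3, 1) = (1, 3, 4, 3)
  task-5 needs (1, 1, 3, 2) <= (1, 3, 4, 3) -> finishes; pool += (1, 2, 3, 0) = (2, 5, 7, 3)
  task-1 needs (2, 4, 7, 3) <= (2, 5, 7, 3) -> finishes; pool += (1, 3, 0, 2) = (3, 8, 7, 5)
  task-2 needs (3, 8, 7, 1) <= (3, 8, 7, 5) -> finishes; pool += (0, 2, 1, 2) = (3, 10, 8, 7)
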